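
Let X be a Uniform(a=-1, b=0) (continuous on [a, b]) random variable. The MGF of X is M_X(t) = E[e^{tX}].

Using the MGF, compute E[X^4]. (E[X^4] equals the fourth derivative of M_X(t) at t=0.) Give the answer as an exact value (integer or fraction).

E[X^4] = D^4[M](0) = 1/5

M_X(t) = (1 - e^(-t))/t
D^4[M](t) = (-t^4 - 4*t^3 - 12*t^2 - 24*t + 24*e^(t) - 24)*e^(-t)/t^5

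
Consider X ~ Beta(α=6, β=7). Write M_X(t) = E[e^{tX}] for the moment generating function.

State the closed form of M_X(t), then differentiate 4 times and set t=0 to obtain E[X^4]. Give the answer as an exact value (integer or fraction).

M_X(t) = ₁F₁(6; 13; t)
dM/dt = 6*₁F₁(7; 14; t)/13
d^2M/dt^2 = 3*₁F₁(8; 15; t)/13
d^3M/dt^3 = 8*₁F₁(9; 16; t)/65
d^4M/dt^4 = 9*₁F₁(10; 17; t)/130

E[X^4] = d^4M/dt^4 |_{t=0} = 9/130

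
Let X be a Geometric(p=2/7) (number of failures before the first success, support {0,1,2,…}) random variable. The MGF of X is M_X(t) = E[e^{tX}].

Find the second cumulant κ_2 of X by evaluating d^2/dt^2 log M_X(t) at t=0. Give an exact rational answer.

κ_2 = K^(2)(0) = 35/4

M_X(t) = 2/(7*(1 - 5*e^(t)/7))
K_X(t) = log M_X(t) = -log(1 - 5*e^(t)/7) - log(7) + log(2)
K^(2)(t) = 35*e^(t)/(25*e^(2*t) - 70*e^(t) + 49)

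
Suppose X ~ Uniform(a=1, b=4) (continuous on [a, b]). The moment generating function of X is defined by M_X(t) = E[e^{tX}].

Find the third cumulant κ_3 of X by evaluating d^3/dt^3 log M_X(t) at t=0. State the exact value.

κ_3 = d^3K/dt^3 |_{t=0} = 0

M_X(t) = (e^(4*t) - e^(t))/(3*t)
K_X(t) = log M_X(t) = -log(t) + log(e^(4*t) - e^(t)) - log(3)
dK/dt = (4*t*e^(3*t) - t - e^(3*t) + 1)/(t*e^(3*t) - t)
d^2K/dt^2 = (-9*t^2*e^(3*t) + e^(6*t) - 2*e^(3*t) + 1)/(t^2*e^(6*t) - 2*t^2*e^(3*t) + t^2)
d^3K/dt^3 = (27*t^3*e^(6*t) + 27*t^3*e^(3*t) - 2*e^(9*t) + 6*e^(6*t) - 6*e^(3*t) + 2)/(t^3*e^(9*t) - 3*t^3*e^(6*t) + 3*t^3*e^(3*t) - t^3)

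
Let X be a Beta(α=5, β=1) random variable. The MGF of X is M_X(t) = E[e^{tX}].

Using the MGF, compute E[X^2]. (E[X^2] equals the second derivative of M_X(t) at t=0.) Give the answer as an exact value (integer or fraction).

E[X^2] = M^(2)(0) = 5/7

M_X(t) = ₁F₁(5; 6; t)
M^(2)(t) = 5*₁F₁(7; 8; t)/7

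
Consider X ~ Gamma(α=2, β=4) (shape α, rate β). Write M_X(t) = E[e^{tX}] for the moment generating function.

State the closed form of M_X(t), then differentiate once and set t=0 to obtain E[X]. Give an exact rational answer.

M_X(t) = 16/(4 - t)^2
M^(1)(t) = -32/(t^3 - 12*t^2 + 48*t - 64)

E[X] = M^(1)(0) = 1/2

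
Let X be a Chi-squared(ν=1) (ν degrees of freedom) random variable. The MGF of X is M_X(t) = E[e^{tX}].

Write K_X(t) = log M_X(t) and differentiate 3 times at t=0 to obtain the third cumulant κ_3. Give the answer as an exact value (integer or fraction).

M_X(t) = 1/√(1 - 2*t)
K_X(t) = log M_X(t) = -log(1 - 2*t)/2
K′(t) = -1/(2*t - 1)
K′′(t) = 2/(4*t^2 - 4*t + 1)
K′′′(t) = -8/(8*t^3 - 12*t^2 + 6*t - 1)

κ_3 = K′′′(0) = 8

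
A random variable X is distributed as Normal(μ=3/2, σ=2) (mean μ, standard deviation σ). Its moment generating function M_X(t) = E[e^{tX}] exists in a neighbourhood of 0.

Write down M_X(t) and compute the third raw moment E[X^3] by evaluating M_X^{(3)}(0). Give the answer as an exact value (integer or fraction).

E[X^3] = D^3[M](0) = 171/8

M_X(t) = e^(2*t^2 + 3*t/2)
D^3[M](t) = 64*t^3*e^(3*t/2)*e^(2*t^2) + 72*t^2*e^(3*t/2)*e^(2*t^2) + 75*t*e^(3*t/2)*e^(2*t^2) + 171*e^(3*t/2)*e^(2*t^2)/8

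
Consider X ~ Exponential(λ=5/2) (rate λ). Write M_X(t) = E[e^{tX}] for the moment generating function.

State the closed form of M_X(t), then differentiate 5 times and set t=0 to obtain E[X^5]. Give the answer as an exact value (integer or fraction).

E[X^5] = M′′′′′(0) = 768/625

M_X(t) = 5/(2*(5/2 - t))
M′(t) = 10/(4*t^2 - 20*t + 25)
M′′(t) = -40/(8*t^3 - 60*t^2 + 150*t - 125)
M′′′(t) = 240/(16*t^4 - 160*t^3 + 600*t^2 - 1000*t + 625)
M′′′′(t) = -1920/(32*t^5 - 400*t^4 + 2000*t^3 - 5000*t^2 + 6250*t - 3125)
M′′′′′(t) = 19200/(64*t^6 - 960*t^5 + 6000*t^4 - 20000*t^3 + 37500*t^2 - 37500*t + 15625)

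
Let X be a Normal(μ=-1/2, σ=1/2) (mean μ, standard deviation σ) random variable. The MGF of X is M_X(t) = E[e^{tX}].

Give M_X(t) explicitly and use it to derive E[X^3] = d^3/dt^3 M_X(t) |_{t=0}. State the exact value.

E[X^3] = D^3[M](0) = -1/2

M_X(t) = e^(t^2/8 - t/2)
D^3[M](t) = (t^3*e^(t^2/8) - 6*t^2*e^(t^2/8) + 24*t*e^(t^2/8) - 32*e^(t^2/8))*e^(-t/2)/64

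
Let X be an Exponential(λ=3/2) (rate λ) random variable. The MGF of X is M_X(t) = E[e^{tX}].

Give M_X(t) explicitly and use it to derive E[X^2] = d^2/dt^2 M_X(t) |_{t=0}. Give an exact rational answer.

M_X(t) = 3/(2*(3/2 - t))
dM/dt = 6/(4*t^2 - 12*t + 9)
d^2M/dt^2 = -24/(8*t^3 - 36*t^2 + 54*t - 27)

E[X^2] = d^2M/dt^2 |_{t=0} = 8/9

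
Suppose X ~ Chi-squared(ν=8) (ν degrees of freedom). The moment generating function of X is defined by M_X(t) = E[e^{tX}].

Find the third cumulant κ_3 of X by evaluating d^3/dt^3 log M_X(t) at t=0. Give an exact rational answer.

M_X(t) = (1 - 2*t)^(-4)
K_X(t) = log M_X(t) = -4*log(1 - 2*t)
K′(t) = -8/(2*t - 1)
K′′(t) = 16/(4*t^2 - 4*t + 1)
K′′′(t) = -64/(8*t^3 - 12*t^2 + 6*t - 1)

κ_3 = K′′′(0) = 64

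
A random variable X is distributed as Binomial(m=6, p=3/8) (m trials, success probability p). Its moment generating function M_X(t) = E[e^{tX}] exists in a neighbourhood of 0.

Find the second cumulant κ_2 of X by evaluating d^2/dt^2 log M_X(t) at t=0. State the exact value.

κ_2 = D^2[K](0) = 45/32

M_X(t) = (3*e^(t)/8 + 5/8)^6
K_X(t) = log M_X(t) = 6*log(3*e^(t)/8 + 5/8)
D^2[K](t) = 90*e^(t)/(9*e^(2*t) + 30*e^(t) + 25)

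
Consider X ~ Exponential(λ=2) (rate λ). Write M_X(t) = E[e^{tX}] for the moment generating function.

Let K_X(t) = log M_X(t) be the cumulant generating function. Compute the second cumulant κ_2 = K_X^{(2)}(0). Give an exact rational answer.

M_X(t) = 2/(2 - t)
K_X(t) = log M_X(t) = -log(2 - t) + log(2)
K′(t) = -1/(t - 2)
K′′(t) = 1/(t^2 - 4*t + 4)

κ_2 = K′′(0) = 1/4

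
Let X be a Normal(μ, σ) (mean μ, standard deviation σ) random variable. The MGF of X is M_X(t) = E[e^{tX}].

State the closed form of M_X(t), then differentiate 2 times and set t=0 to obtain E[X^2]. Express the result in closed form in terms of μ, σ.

M_X(t) = e^(μ*t + σ^2*t^2/2)
dM/dt = μ*e^(μ*t)*e^(σ^2*t^2/2) + σ^2*t*e^(μ*t)*e^(σ^2*t^2/2)
d^2M/dt^2 = μ^2*e^(μ*t)*e^(σ^2*t^2/2) + 2*μ*σ^2*t*e^(μ*t)*e^(σ^2*t^2/2) + σ^4*t^2*e^(μ*t)*e^(σ^2*t^2/2) + σ^2*e^(μ*t)*e^(σ^2*t^2/2)

E[X^2] = d^2M/dt^2 |_{t=0} = μ^2 + σ^2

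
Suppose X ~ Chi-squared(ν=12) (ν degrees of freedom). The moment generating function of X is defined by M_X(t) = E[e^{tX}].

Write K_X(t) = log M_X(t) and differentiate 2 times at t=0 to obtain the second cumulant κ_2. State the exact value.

κ_2 = K^(2)(0) = 24

M_X(t) = (1 - 2*t)^(-6)
K_X(t) = log M_X(t) = -6*log(1 - 2*t)
K^(2)(t) = 24/(4*t^2 - 4*t + 1)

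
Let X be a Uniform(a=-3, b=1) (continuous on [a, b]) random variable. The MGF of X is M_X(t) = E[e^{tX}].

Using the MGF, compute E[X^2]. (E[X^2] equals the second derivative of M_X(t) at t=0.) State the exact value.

E[X^2] = D^2[M](0) = 7/3

M_X(t) = (e^(t) - e^(-3*t))/(4*t)
D^2[M](t) = (t^2*e^(4*t) - 9*t^2 - 2*t*e^(4*t) - 6*t + 2*e^(4*t) - 2)*e^(-3*t)/(4*t^3)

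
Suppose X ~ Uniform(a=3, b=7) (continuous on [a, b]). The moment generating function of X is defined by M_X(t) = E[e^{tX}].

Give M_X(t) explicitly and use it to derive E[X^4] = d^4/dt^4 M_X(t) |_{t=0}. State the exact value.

E[X^4] = D^4[M](0) = 4141/5

M_X(t) = (e^(7*t) - e^(3*t))/(4*t)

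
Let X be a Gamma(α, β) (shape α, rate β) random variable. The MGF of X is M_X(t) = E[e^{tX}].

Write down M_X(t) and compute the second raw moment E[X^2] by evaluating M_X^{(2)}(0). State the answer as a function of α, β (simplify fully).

E[X^2] = d^2M/dt^2 |_{t=0} = α*(α + 1)/β^2

M_X(t) = (β/(β - t))^α
dM/dt = -α*β^α*(1/(β - t))^α/(-β + t)
d^2M/dt^2 = (α^2*β^α*(1/(β - t))^α + α*β^α*(1/(β - t))^α)/(β^2 - 2*β*t + t^2)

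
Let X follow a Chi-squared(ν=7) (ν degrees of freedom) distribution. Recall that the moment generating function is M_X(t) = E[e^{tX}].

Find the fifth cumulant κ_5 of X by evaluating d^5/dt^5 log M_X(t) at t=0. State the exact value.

M_X(t) = (1 - 2*t)^(-7/2)
K_X(t) = log M_X(t) = -7*log(1 - 2*t)/2
K′(t) = -7/(2*t - 1)
K′′(t) = 14/(4*t^2 - 4*t + 1)
K′′′(t) = -56/(8*t^3 - 12*t^2 + 6*t - 1)
K′′′′(t) = 336/(16*t^4 - 32*t^3 + 24*t^2 - 8*t + 1)
K′′′′′(t) = -2688/(32*t^5 - 80*t^4 + 80*t^3 - 40*t^2 + 10*t - 1)

κ_5 = K′′′′′(0) = 2688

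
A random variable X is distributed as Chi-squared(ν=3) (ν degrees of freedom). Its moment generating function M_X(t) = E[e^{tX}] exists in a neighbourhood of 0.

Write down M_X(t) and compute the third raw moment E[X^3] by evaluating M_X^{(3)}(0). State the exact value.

E[X^3] = d^3M/dt^3 |_{t=0} = 105

M_X(t) = (1 - 2*t)^(-3/2)
dM/dt = 3/(4*t^2*√(1 - 2*t) - 4*t*√(1 - 2*t) + √(1 - 2*t))
d^2M/dt^2 = -15/(8*t^3*√(1 - 2*t) - 12*t^2*√(1 - 2*t) + 6*t*√(1 - 2*t) - √(1 - 2*t))
d^3M/dt^3 = 105/(16*t^4*√(1 - 2*t) - 32*t^3*√(1 - 2*t) + 24*t^2*√(1 - 2*t) - 8*t*√(1 - 2*t) + √(1 - 2*t))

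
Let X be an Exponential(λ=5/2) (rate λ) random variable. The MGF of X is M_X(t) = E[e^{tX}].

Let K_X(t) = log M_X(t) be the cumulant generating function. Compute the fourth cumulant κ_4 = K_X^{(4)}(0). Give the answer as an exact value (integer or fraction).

κ_4 = d^4K/dt^4 |_{t=0} = 96/625

M_X(t) = 5/(2*(5/2 - t))
K_X(t) = log M_X(t) = -log(5/2 - t) - log(2) + log(5)
dK/dt = -2/(2*t - 5)
d^2K/dt^2 = 4/(4*t^2 - 20*t + 25)
d^3K/dt^3 = -16/(8*t^3 - 60*t^2 + 150*t - 125)
d^4K/dt^4 = 96/(16*t^4 - 160*t^3 + 600*t^2 - 1000*t + 625)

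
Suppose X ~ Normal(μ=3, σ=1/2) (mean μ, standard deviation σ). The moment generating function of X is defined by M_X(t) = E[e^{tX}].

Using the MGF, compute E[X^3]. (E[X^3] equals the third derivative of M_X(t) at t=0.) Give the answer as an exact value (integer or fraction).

E[X^3] = D^3[M](0) = 117/4

M_X(t) = e^(t^2/8 + 3*t)
D^3[M](t) = t^3*e^(3*t)*e^(t^2/8)/64 + 9*t^2*e^(3*t)*e^(t^2/8)/16 + 111*t*e^(3*t)*e^(t^2/8)/16 + 117*e^(3*t)*e^(t^2/8)/4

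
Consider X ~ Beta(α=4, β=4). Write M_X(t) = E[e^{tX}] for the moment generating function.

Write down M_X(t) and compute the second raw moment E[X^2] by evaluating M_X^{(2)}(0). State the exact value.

M_X(t) = ₁F₁(4; 8; t)
D^2[M](t) = 5*₁F₁(6; 10; t)/18

E[X^2] = D^2[M](0) = 5/18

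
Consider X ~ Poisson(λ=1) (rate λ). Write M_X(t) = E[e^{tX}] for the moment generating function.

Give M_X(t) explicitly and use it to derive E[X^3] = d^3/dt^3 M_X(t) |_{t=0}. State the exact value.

M_X(t) = e^(e^(t) - 1)
dM/dt = e^(-1)*e^(t)*e^(e^(t))
d^2M/dt^2 = (e^(2*t)*e^(e^(t)) + e^(t)*e^(e^(t)))*e^(-1)
d^3M/dt^3 = (e^(3*t)*e^(e^(t)) + 3*e^(2*t)*e^(e^(t)) + e^(t)*e^(e^(t)))*e^(-1)

E[X^3] = d^3M/dt^3 |_{t=0} = 5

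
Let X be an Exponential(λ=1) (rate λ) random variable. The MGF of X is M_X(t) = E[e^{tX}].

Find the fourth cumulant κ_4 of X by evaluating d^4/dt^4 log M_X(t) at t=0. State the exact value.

κ_4 = D^4[K](0) = 6

M_X(t) = 1/(1 - t)
K_X(t) = log M_X(t) = -log(1 - t)
D^4[K](t) = 6/(t^4 - 4*t^3 + 6*t^2 - 4*t + 1)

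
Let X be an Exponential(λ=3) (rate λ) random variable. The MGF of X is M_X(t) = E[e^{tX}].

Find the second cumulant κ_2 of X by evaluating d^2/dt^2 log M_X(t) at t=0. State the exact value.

M_X(t) = 3/(3 - t)
K_X(t) = log M_X(t) = -log(3 - t) + log(3)
K^(2)(t) = 1/(t^2 - 6*t + 9)

κ_2 = K^(2)(0) = 1/9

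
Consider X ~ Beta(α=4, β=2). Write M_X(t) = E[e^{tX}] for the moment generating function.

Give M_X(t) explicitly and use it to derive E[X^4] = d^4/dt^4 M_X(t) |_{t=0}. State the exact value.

M_X(t) = ₁F₁(4; 6; t)
M′(t) = 2*₁F₁(5; 7; t)/3
M′′(t) = 10*₁F₁(6; 8; t)/21
M′′′(t) = 5*₁F₁(7; 9; t)/14
M′′′′(t) = 5*₁F₁(8; 10; t)/18

E[X^4] = M′′′′(0) = 5/18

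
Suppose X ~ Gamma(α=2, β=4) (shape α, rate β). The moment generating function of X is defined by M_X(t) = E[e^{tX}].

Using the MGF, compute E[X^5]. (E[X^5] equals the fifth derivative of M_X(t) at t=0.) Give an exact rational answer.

M_X(t) = 16/(4 - t)^2
dM/dt = -32/(t^3 - 12*t^2 + 48*t - 64)
d^2M/dt^2 = 96/(t^4 - 16*t^3 + 96*t^2 - 256*t + 256)
d^3M/dt^3 = -384/(t^5 - 20*t^4 + 160*t^3 - 640*t^2 + 1280*t - 1024)
d^4M/dt^4 = 1920/(t^6 - 24*t^5 + 240*t^4 - 1280*t^3 + 3840*t^2 - 6144*t + 4096)
d^5M/dt^5 = -11520/(t^7 - 28*t^6 + 336*t^5 - 2240*t^4 + 8960*t^3 - 21504*t^2 + 28672*t - 16384)

E[X^5] = d^5M/dt^5 |_{t=0} = 45/64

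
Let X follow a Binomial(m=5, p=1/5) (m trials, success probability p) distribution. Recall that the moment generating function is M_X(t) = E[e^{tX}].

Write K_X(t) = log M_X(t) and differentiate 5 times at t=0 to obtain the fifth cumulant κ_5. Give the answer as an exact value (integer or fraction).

κ_5 = K^(5)(0) = -276/625

M_X(t) = (e^(t)/5 + 4/5)^5
K_X(t) = log M_X(t) = 5*log(e^(t)/5 + 4/5)
K^(5)(t) = (-20*e^(4*t) + 880*e^(3*t) - 3520*e^(2*t) + 1280*e^(t))/(e^(5*t) + 20*e^(4*t) + 160*e^(3*t) + 640*e^(2*t) + 1280*e^(t) + 1024)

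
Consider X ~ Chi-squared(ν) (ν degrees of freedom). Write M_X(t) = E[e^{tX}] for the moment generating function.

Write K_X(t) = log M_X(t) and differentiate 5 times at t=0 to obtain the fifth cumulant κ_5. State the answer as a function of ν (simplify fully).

κ_5 = K′′′′′(0) = 384*ν

M_X(t) = (1 - 2*t)^(-ν/2)
K_X(t) = log M_X(t) = -ν*log(1 - 2*t)/2
K′(t) = -ν/(2*t - 1)
K′′(t) = 2*ν/(4*t^2 - 4*t + 1)
K′′′(t) = -8*ν/(8*t^3 - 12*t^2 + 6*t - 1)
K′′′′(t) = 48*ν/(16*t^4 - 32*t^3 + 24*t^2 - 8*t + 1)
K′′′′′(t) = -384*ν/(32*t^5 - 80*t^4 + 80*t^3 - 40*t^2 + 10*t - 1)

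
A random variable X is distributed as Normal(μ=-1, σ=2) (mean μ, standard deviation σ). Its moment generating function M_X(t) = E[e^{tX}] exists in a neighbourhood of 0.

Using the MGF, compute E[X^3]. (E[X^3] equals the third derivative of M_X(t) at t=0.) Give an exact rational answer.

E[X^3] = D^3[M](0) = -13

M_X(t) = e^(2*t^2 - t)
D^3[M](t) = (64*t^3*e^(2*t^2) - 48*t^2*e^(2*t^2) + 60*t*e^(2*t^2) - 13*e^(2*t^2))*e^(-t)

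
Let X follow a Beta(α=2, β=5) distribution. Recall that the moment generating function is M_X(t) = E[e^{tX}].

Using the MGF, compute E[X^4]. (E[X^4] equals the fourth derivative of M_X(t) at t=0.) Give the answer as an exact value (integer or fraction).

M_X(t) = ₁F₁(2; 7; t)
D^4[M](t) = ₁F₁(6; 11; t)/42

E[X^4] = D^4[M](0) = 1/42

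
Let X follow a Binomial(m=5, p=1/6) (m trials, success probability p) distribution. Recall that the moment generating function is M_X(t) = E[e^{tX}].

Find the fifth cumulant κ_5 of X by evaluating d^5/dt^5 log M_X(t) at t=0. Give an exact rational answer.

κ_5 = K′′′′′(0) = -25/81

M_X(t) = (e^(t)/6 + 5/6)^5
K_X(t) = log M_X(t) = 5*log(e^(t)/6 + 5/6)
K′(t) = 5*e^(t)/(e^(t) + 5)
K′′(t) = 25*e^(t)/(e^(2*t) + 10*e^(t) + 25)
K′′′(t) = (-25*e^(2*t) + 125*e^(t))/(e^(3*t) + 15*e^(2*t) + 75*e^(t) + 125)
K′′′′(t) = (25*e^(3*t) - 500*e^(2*t) + 625*e^(t))/(e^(4*t) + 20*e^(3*t) + 150*e^(2*t) + 500*e^(t) + 625)
K′′′′′(t) = (-25*e^(4*t) + 1375*e^(3*t) - 6875*e^(2*t) + 3125*e^(t))/(e^(5*t) + 25*e^(4*t) + 250*e^(3*t) + 1250*e^(2*t) + 3125*e^(t) + 3125)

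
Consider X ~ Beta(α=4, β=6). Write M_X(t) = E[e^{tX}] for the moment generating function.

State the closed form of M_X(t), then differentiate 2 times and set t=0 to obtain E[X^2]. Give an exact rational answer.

M_X(t) = ₁F₁(4; 10; t)
M′(t) = 2*₁F₁(5; 11; t)/5
M′′(t) = 2*₁F₁(6; 12; t)/11

E[X^2] = M′′(0) = 2/11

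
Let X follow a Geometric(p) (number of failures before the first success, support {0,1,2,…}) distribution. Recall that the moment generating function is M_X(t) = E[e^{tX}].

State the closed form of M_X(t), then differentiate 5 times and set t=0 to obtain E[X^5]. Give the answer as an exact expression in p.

M_X(t) = p/(-(1 - p)*e^(t) + 1)
M′(t) = (-p^2*e^(t) + p*e^(t))/(p^2*e^(2*t) - 2*p*e^(2*t) + 2*p*e^(t) + e^(2*t) - 2*e^(t) + 1)

E[X^5] = M′′′′′(0) = -1 + 31/p - 180/p^2 + 390/p^3 - 360/p^4 + 120/p^5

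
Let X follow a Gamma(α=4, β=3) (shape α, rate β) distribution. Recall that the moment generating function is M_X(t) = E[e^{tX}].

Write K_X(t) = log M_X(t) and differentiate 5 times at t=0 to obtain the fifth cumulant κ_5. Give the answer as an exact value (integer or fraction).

κ_5 = D^5[K](0) = 32/81

M_X(t) = 81/(3 - t)^4
K_X(t) = log M_X(t) = -4*log(3 - t) + 4*log(3)
D^5[K](t) = -96/(t^5 - 15*t^4 + 90*t^3 - 270*t^2 + 405*t - 243)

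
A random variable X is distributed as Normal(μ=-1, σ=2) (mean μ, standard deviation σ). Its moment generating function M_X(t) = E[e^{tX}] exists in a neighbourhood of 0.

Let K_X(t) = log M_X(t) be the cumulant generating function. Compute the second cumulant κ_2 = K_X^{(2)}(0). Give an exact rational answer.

κ_2 = D^2[K](0) = 4

M_X(t) = e^(2*t^2 - t)
K_X(t) = log M_X(t) = 2*t^2 - t
D^2[K](t) = 4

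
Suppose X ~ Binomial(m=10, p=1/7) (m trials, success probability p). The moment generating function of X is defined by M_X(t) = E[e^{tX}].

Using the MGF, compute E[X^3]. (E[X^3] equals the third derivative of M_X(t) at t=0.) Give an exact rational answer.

E[X^3] = d^3M/dt^3 |_{t=0} = 3100/343

M_X(t) = (e^(t)/7 + 6/7)^10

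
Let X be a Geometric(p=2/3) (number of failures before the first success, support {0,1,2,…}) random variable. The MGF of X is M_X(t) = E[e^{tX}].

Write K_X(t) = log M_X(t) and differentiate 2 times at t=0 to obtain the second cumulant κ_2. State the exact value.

κ_2 = K′′(0) = 3/4

M_X(t) = 2/(3*(1 - e^(t)/3))
K_X(t) = log M_X(t) = -log(1 - e^(t)/3) - log(3) + log(2)
K′(t) = -e^(t)/(e^(t) - 3)
K′′(t) = 3*e^(t)/(e^(2*t) - 6*e^(t) + 9)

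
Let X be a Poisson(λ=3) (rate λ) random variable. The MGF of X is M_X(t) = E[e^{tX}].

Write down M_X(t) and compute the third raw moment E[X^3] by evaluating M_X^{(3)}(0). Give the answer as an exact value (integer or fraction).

M_X(t) = e^(3*e^(t) - 3)
M^(3)(t) = (27*e^(3*t)*e^(3*e^(t)) + 27*e^(2*t)*e^(3*e^(t)) + 3*e^(t)*e^(3*e^(t)))*e^(-3)

E[X^3] = M^(3)(0) = 57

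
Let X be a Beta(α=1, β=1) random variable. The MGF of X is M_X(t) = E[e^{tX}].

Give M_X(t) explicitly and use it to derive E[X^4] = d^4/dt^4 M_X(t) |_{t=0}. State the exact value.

E[X^4] = M^(4)(0) = 1/5

M_X(t) = ₁F₁(1; 2; t)
M^(4)(t) = ₁F₁(5; 6; t)/5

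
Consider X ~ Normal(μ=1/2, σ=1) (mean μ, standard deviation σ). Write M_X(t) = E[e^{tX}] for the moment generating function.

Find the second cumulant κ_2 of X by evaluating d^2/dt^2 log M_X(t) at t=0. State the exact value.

M_X(t) = e^(t^2/2 + t/2)
K_X(t) = log M_X(t) = t^2/2 + t/2
K^(2)(t) = 1

κ_2 = K^(2)(0) = 1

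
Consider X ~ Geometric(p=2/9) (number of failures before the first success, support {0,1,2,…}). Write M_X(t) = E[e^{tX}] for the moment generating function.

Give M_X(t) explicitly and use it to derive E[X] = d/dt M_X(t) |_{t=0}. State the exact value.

E[X] = M^(1)(0) = 7/2

M_X(t) = 2/(9*(1 - 7*e^(t)/9))
M^(1)(t) = 14*e^(t)/(49*e^(2*t) - 126*e^(t) + 81)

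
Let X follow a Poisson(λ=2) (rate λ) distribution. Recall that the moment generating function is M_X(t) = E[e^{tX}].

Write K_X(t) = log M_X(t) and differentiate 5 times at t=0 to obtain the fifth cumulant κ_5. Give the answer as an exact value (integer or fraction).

κ_5 = D^5[K](0) = 2

M_X(t) = e^(2*e^(t) - 2)
K_X(t) = log M_X(t) = 2*e^(t) - 2
D^5[K](t) = 2*e^(t)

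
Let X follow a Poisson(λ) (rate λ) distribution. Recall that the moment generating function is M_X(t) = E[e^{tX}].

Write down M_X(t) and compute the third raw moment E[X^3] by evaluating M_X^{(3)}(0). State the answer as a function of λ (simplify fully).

E[X^3] = M^(3)(0) = λ*(λ^2 + 3*λ + 1)

M_X(t) = e^(λ*(e^(t) - 1))
M^(3)(t) = (λ^3*e^(3*t)*e^(λ*e^(t)) + 3*λ^2*e^(2*t)*e^(λ*e^(t)) + λ*e^(t)*e^(λ*e^(t)))*e^(-λ)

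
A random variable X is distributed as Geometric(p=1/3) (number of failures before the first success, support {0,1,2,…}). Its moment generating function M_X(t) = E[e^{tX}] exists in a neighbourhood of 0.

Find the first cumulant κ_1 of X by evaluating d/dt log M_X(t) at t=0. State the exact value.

κ_1 = D[K](0) = 2

M_X(t) = 1/(3*(1 - 2*e^(t)/3))
K_X(t) = log M_X(t) = -log(1 - 2*e^(t)/3) - log(3)
D[K](t) = -2*e^(t)/(2*e^(t) - 3)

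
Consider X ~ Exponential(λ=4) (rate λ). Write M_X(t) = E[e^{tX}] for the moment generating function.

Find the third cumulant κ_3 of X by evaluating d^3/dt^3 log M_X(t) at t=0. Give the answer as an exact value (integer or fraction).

M_X(t) = 4/(4 - t)
K_X(t) = log M_X(t) = -log(4 - t) + 2*log(2)
dK/dt = -1/(t - 4)
d^2K/dt^2 = 1/(t^2 - 8*t + 16)
d^3K/dt^3 = -2/(t^3 - 12*t^2 + 48*t - 64)

κ_3 = d^3K/dt^3 |_{t=0} = 1/32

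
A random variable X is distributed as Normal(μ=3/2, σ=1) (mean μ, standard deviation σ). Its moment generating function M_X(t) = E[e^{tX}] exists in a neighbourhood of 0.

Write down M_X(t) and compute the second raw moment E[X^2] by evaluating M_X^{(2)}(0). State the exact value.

M_X(t) = e^(t^2/2 + 3*t/2)
M^(2)(t) = t^2*e^(3*t/2)*e^(t^2/2) + 3*t*e^(3*t/2)*e^(t^2/2) + 13*e^(3*t/2)*e^(t^2/2)/4

E[X^2] = M^(2)(0) = 13/4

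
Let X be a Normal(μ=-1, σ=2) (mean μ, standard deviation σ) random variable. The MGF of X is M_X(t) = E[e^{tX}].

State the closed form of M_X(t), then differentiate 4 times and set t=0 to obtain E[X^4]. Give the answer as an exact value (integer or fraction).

M_X(t) = e^(2*t^2 - t)
M′(t) = 4*t*e^(-t)*e^(2*t^2) - e^(-t)*e^(2*t^2)
M′′(t) = (16*t^2*e^(2*t^2) - 8*t*e^(2*t^2) + 5*e^(2*t^2))*e^(-t)
M′′′(t) = (64*t^3*e^(2*t^2) - 48*t^2*e^(2*t^2) + 60*t*e^(2*t^2) - 13*e^(2*t^2))*e^(-t)
M′′′′(t) = (256*t^4*e^(2*t^2) - 256*t^3*e^(2*t^2) + 480*t^2*e^(2*t^2) - 208*t*e^(2*t^2) + 73*e^(2*t^2))*e^(-t)

E[X^4] = M′′′′(0) = 73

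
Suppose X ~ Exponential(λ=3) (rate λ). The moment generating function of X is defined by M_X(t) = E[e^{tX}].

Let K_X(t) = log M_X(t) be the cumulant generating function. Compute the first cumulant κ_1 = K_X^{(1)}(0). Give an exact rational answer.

M_X(t) = 3/(3 - t)
K_X(t) = log M_X(t) = -log(3 - t) + log(3)
D[K](t) = -1/(t - 3)

κ_1 = D[K](0) = 1/3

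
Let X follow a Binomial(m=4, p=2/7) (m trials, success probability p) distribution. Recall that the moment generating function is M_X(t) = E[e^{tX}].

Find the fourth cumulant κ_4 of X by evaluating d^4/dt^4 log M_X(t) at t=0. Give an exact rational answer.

M_X(t) = (2*e^(t)/7 + 5/7)^4
K_X(t) = log M_X(t) = 4*log(2*e^(t)/7 + 5/7)
D^4[K](t) = (160*e^(3*t) - 1600*e^(2*t) + 1000*e^(t))/(16*e^(4*t) + 160*e^(3*t) + 600*e^(2*t) + 1000*e^(t) + 625)

κ_4 = D^4[K](0) = -440/2401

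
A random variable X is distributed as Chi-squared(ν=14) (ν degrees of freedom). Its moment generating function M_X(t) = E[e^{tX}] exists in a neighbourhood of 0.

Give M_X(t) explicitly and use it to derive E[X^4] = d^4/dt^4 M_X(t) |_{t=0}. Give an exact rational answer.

E[X^4] = M^(4)(0) = 80640

M_X(t) = (1 - 2*t)^(-7)
M^(4)(t) = -80640/(2048*t^11 - 11264*t^10 + 28160*t^9 - 42240*t^8 + 42240*t^7 - 29568*t^6 + 14784*t^5 - 5280*t^4 + 1320*t^3 - 220*t^2 + 22*t - 1)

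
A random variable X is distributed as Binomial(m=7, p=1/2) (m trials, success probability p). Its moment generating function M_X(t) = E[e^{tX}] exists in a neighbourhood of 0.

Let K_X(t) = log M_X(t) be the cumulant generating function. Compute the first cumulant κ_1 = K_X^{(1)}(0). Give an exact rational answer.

κ_1 = dK/dt |_{t=0} = 7/2

M_X(t) = (e^(t)/2 + 1/2)^7
K_X(t) = log M_X(t) = 7*log(e^(t)/2 + 1/2)
dK/dt = 7*e^(t)/(e^(t) + 1)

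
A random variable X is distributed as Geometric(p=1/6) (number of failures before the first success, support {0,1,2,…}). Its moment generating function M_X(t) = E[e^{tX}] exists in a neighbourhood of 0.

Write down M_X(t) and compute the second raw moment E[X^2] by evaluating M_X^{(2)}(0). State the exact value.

E[X^2] = M^(2)(0) = 55

M_X(t) = 1/(6*(1 - 5*e^(t)/6))
M^(2)(t) = (-25*e^(2*t) - 30*e^(t))/(125*e^(3*t) - 450*e^(2*t) + 540*e^(t) - 216)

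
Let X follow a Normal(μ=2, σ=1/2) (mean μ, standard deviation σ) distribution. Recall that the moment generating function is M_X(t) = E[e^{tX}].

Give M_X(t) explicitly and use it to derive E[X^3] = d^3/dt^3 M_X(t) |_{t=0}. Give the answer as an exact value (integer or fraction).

M_X(t) = e^(t^2/8 + 2*t)
M^(3)(t) = t^3*e^(2*t)*e^(t^2/8)/64 + 3*t^2*e^(2*t)*e^(t^2/8)/8 + 51*t*e^(2*t)*e^(t^2/8)/16 + 19*e^(2*t)*e^(t^2/8)/2

E[X^3] = M^(3)(0) = 19/2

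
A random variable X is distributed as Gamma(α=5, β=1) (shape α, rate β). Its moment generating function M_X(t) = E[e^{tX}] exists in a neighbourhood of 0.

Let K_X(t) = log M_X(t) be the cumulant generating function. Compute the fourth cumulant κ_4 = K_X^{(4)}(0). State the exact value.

M_X(t) = (1 - t)^(-5)
K_X(t) = log M_X(t) = -5*log(1 - t)
D^4[K](t) = 30/(t^4 - 4*t^3 + 6*t^2 - 4*t + 1)

κ_4 = D^4[K](0) = 30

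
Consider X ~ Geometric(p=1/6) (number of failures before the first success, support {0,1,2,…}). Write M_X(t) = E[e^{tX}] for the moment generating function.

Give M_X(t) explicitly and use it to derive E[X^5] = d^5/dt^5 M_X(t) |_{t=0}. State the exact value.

M_X(t) = 1/(6*(1 - 5*e^(t)/6))

E[X^5] = D^5[M](0) = 544505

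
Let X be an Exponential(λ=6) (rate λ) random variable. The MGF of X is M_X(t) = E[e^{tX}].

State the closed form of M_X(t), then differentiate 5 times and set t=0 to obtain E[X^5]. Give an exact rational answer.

E[X^5] = d^5M/dt^5 |_{t=0} = 5/324

M_X(t) = 6/(6 - t)
dM/dt = 6/(t^2 - 12*t + 36)
d^2M/dt^2 = -12/(t^3 - 18*t^2 + 108*t - 216)
d^3M/dt^3 = 36/(t^4 - 24*t^3 + 216*t^2 - 864*t + 1296)
d^4M/dt^4 = -144/(t^5 - 30*t^4 + 360*t^3 - 2160*t^2 + 6480*t - 7776)
d^5M/dt^5 = 720/(t^6 - 36*t^5 + 540*t^4 - 4320*t^3 + 19440*t^2 - 46656*t + 46656)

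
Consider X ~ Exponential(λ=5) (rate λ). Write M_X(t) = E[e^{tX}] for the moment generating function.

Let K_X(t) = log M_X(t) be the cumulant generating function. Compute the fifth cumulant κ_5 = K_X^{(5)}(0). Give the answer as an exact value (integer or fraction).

κ_5 = d^5K/dt^5 |_{t=0} = 24/3125

M_X(t) = 5/(5 - t)
K_X(t) = log M_X(t) = -log(5 - t) + log(5)
dK/dt = -1/(t - 5)
d^2K/dt^2 = 1/(t^2 - 10*t + 25)
d^3K/dt^3 = -2/(t^3 - 15*t^2 + 75*t - 125)
d^4K/dt^4 = 6/(t^4 - 20*t^3 + 150*t^2 - 500*t + 625)
d^5K/dt^5 = -24/(t^5 - 25*t^4 + 250*t^3 - 1250*t^2 + 3125*t - 3125)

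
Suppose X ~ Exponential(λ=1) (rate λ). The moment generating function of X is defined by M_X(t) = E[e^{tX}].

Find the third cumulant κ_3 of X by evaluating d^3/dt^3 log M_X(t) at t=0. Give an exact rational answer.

κ_3 = D^3[K](0) = 2

M_X(t) = 1/(1 - t)
K_X(t) = log M_X(t) = -log(1 - t)
D^3[K](t) = -2/(t^3 - 3*t^2 + 3*t - 1)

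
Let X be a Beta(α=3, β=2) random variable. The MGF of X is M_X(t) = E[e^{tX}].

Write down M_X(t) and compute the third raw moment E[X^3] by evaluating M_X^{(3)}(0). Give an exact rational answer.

E[X^3] = M^(3)(0) = 2/7

M_X(t) = ₁F₁(3; 5; t)
M^(3)(t) = 2*₁F₁(6; 8; t)/7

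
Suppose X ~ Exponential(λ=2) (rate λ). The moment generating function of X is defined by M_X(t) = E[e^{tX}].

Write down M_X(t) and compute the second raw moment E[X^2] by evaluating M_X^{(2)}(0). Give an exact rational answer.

M_X(t) = 2/(2 - t)
M′(t) = 2/(t^2 - 4*t + 4)
M′′(t) = -4/(t^3 - 6*t^2 + 12*t - 8)

E[X^2] = M′′(0) = 1/2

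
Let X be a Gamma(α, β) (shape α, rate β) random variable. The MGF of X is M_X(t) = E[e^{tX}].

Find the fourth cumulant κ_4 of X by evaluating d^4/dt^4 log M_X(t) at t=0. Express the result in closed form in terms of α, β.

M_X(t) = (β/(β - t))^α
K_X(t) = log M_X(t) = α*(log(β) - log(β - t))
dK/dt = -α/(-β + t)
d^2K/dt^2 = α/(β^2 - 2*β*t + t^2)
d^3K/dt^3 = -2*α/(-β^3 + 3*β^2*t - 3*β*t^2 + t^3)
d^4K/dt^4 = 6*α/(β^4 - 4*β^3*t + 6*β^2*t^2 - 4*β*t^3 + t^4)

κ_4 = d^4K/dt^4 |_{t=0} = 6*α/β^4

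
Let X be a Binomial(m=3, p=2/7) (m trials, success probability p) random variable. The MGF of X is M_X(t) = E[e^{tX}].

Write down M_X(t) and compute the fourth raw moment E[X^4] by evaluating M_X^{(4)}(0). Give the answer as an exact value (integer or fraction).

E[X^4] = M′′′′(0) = 1758/343

M_X(t) = (2*e^(t)/7 + 5/7)^3
M′(t) = 24*e^(3*t)/343 + 120*e^(2*t)/343 + 150*e^(t)/343
M′′(t) = 72*e^(3*t)/343 + 240*e^(2*t)/343 + 150*e^(t)/343
M′′′(t) = 216*e^(3*t)/343 + 480*e^(2*t)/343 + 150*e^(t)/343
M′′′′(t) = 648*e^(3*t)/343 + 960*e^(2*t)/343 + 150*e^(t)/343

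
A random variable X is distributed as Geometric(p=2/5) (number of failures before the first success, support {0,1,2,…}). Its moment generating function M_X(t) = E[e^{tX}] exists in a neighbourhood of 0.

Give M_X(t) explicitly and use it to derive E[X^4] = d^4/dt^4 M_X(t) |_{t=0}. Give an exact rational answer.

M_X(t) = 2/(5*(1 - 3*e^(t)/5))
M′(t) = 6*e^(t)/(9*e^(2*t) - 30*e^(t) + 25)
M′′(t) = (-18*e^(2*t) - 30*e^(t))/(27*e^(3*t) - 135*e^(2*t) + 225*e^(t) - 125)
M′′′(t) = (54*e^(3*t) + 360*e^(2*t) + 150*e^(t))/(81*e^(4*t) - 540*e^(3*t) + 1350*e^(2*t) - 1500*e^(t) + 625)
M′′′′(t) = (-162*e^(4*t) - 2970*e^(3*t) - 4950*e^(2*t) - 750*e^(t))/(243*e^(5*t) - 2025*e^(4*t) + 6750*e^(3*t) - 11250*e^(2*t) + 9375*e^(t) - 3125)

E[X^4] = M′′′′(0) = 276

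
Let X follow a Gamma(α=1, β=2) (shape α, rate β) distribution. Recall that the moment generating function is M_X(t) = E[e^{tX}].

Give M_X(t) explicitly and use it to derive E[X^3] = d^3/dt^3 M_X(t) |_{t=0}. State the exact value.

E[X^3] = D^3[M](0) = 3/4

M_X(t) = 2/(2 - t)
D^3[M](t) = 12/(t^4 - 8*t^3 + 24*t^2 - 32*t + 16)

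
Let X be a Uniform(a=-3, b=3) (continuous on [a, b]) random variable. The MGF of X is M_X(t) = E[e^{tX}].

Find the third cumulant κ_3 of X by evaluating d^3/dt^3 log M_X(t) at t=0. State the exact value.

M_X(t) = (e^(3*t) - e^(-3*t))/(6*t)
K_X(t) = log M_X(t) = -log(t) + log(e^(3*t) - e^(-3*t)) - log(6)
D^3[K](t) = (216*t^3*e^(12*t) + 216*t^3*e^(6*t) - 2*e^(18*t) + 6*e^(12*t) - 6*e^(6*t) + 2)/(t^3*e^(18*t) - 3*t^3*e^(12*t) + 3*t^3*e^(6*t) - t^3)

κ_3 = D^3[K](0) = 0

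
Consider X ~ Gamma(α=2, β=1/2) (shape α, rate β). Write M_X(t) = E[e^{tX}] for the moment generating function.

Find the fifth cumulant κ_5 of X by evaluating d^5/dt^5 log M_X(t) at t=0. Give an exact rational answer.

κ_5 = d^5K/dt^5 |_{t=0} = 1536

M_X(t) = 1/(4*(1/2 - t)^2)
K_X(t) = log M_X(t) = -2*log(1/2 - t) - 2*log(2)
dK/dt = -4/(2*t - 1)
d^2K/dt^2 = 8/(4*t^2 - 4*t + 1)
d^3K/dt^3 = -32/(8*t^3 - 12*t^2 + 6*t - 1)
d^4K/dt^4 = 192/(16*t^4 - 32*t^3 + 24*t^2 - 8*t + 1)
d^5K/dt^5 = -1536/(32*t^5 - 80*t^4 + 80*t^3 - 40*t^2 + 10*t - 1)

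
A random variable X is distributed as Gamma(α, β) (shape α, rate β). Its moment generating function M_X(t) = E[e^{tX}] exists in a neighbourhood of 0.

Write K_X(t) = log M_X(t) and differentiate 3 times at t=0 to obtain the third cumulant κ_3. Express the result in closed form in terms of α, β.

M_X(t) = (β/(β - t))^α
K_X(t) = log M_X(t) = α*(log(β) - log(β - t))
K^(3)(t) = -2*α/(-β^3 + 3*β^2*t - 3*β*t^2 + t^3)

κ_3 = K^(3)(0) = 2*α/β^3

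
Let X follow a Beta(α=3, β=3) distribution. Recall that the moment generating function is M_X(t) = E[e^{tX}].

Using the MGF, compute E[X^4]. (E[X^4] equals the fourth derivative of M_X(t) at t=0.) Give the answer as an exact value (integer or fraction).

M_X(t) = ₁F₁(3; 6; t)
dM/dt = ₁F₁(4; 7; t)/2
d^2M/dt^2 = 2*₁F₁(5; 8; t)/7
d^3M/dt^3 = 5*₁F₁(6; 9; t)/28
d^4M/dt^4 = 5*₁F₁(7; 10; t)/42

E[X^4] = d^4M/dt^4 |_{t=0} = 5/42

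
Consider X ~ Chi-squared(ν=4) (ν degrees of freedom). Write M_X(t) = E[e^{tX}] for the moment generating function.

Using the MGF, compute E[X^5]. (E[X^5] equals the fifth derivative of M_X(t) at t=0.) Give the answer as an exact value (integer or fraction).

E[X^5] = d^5M/dt^5 |_{t=0} = 23040

M_X(t) = (1 - 2*t)^(-2)
dM/dt = -4/(8*t^3 - 12*t^2 + 6*t - 1)
d^2M/dt^2 = 24/(16*t^4 - 32*t^3 + 24*t^2 - 8*t + 1)
d^3M/dt^3 = -192/(32*t^5 - 80*t^4 + 80*t^3 - 40*t^2 + 10*t - 1)
d^4M/dt^4 = 1920/(64*t^6 - 192*t^5 + 240*t^4 - 160*t^3 + 60*t^2 - 12*t + 1)
d^5M/dt^5 = -23040/(128*t^7 - 448*t^6 + 672*t^5 - 560*t^4 + 280*t^3 - 84*t^2 + 14*t - 1)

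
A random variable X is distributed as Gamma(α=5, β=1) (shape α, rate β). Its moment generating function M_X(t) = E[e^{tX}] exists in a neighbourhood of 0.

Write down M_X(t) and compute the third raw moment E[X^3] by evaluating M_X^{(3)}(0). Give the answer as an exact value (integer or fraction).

M_X(t) = (1 - t)^(-5)
dM/dt = 5/(t^6 - 6*t^5 + 15*t^4 - 20*t^3 + 15*t^2 - 6*t + 1)
d^2M/dt^2 = -30/(t^7 - 7*t^6 + 21*t^5 - 35*t^4 + 35*t^3 - 21*t^2 + 7*t - 1)
d^3M/dt^3 = 210/(t^8 - 8*t^7 + 28*t^6 - 56*t^5 + 70*t^4 - 56*t^3 + 28*t^2 - 8*t + 1)

E[X^3] = d^3M/dt^3 |_{t=0} = 210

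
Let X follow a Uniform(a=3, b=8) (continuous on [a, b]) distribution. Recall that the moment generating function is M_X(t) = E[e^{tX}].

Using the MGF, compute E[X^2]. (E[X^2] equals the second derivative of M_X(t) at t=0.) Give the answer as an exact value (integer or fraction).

E[X^2] = M^(2)(0) = 97/3

M_X(t) = (e^(8*t) - e^(3*t))/(5*t)
M^(2)(t) = (64*t^2*e^(8*t) - 9*t^2*e^(3*t) - 16*t*e^(8*t) + 6*t*e^(3*t) + 2*e^(8*t) - 2*e^(3*t))/(5*t^3)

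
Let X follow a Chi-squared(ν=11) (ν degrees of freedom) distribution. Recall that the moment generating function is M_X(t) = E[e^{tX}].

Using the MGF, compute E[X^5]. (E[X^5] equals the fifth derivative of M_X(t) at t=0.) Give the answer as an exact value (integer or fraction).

E[X^5] = D^5[M](0) = 692835

M_X(t) = (1 - 2*t)^(-11/2)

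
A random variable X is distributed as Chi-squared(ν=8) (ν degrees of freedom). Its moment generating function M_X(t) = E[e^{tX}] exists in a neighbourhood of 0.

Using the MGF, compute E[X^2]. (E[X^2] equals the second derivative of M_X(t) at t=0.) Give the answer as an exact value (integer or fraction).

M_X(t) = (1 - 2*t)^(-4)
M^(2)(t) = 80/(64*t^6 - 192*t^5 + 240*t^4 - 160*t^3 + 60*t^2 - 12*t + 1)

E[X^2] = M^(2)(0) = 80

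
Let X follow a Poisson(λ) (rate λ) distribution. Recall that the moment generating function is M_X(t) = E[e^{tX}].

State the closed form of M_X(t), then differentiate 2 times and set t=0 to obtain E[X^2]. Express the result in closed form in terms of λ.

E[X^2] = M′′(0) = λ*(λ + 1)

M_X(t) = e^(λ*(e^(t) - 1))
M′(t) = λ*e^(-λ)*e^(t)*e^(λ*e^(t))
M′′(t) = (λ^2*e^(2*t)*e^(λ*e^(t)) + λ*e^(t)*e^(λ*e^(t)))*e^(-λ)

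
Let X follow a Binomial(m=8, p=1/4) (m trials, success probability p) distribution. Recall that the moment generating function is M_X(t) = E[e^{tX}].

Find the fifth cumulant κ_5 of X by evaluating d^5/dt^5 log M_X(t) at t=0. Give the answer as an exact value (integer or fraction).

M_X(t) = (e^(t)/4 + 3/4)^8
K_X(t) = log M_X(t) = 8*log(e^(t)/4 + 3/4)
D^5[K](t) = (-24*e^(4*t) + 792*e^(3*t) - 2376*e^(2*t) + 648*e^(t))/(e^(5*t) + 15*e^(4*t) + 90*e^(3*t) + 270*e^(2*t) + 405*e^(t) + 243)

κ_5 = D^5[K](0) = -15/16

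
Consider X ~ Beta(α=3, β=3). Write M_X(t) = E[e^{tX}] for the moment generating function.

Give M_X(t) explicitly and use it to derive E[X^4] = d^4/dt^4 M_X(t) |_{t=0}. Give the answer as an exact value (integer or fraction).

E[X^4] = d^4M/dt^4 |_{t=0} = 5/42

M_X(t) = ₁F₁(3; 6; t)
dM/dt = ₁F₁(4; 7; t)/2
d^2M/dt^2 = 2*₁F₁(5; 8; t)/7
d^3M/dt^3 = 5*₁F₁(6; 9; t)/28
d^4M/dt^4 = 5*₁F₁(7; 10; t)/42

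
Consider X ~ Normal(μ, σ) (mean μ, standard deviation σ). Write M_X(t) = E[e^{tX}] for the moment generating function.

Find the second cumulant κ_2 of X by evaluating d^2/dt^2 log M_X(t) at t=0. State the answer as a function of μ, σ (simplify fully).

M_X(t) = e^(μ*t + σ^2*t^2/2)
K_X(t) = log M_X(t) = μ*t + σ^2*t^2/2
D^2[K](t) = σ^2

κ_2 = D^2[K](0) = σ^2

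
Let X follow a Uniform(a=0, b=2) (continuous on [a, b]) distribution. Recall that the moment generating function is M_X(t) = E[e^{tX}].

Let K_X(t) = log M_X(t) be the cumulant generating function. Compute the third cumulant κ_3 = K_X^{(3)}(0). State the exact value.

M_X(t) = (e^(2*t) - 1)/(2*t)
K_X(t) = log M_X(t) = -log(t) + log(e^(2*t) - 1) - log(2)
K′(t) = (2*t*e^(2*t) - e^(2*t) + 1)/(t*e^(2*t) - t)
K′′(t) = (-4*t^2*e^(2*t) + e^(4*t) - 2*e^(2*t) + 1)/(t^2*e^(4*t) - 2*t^2*e^(2*t) + t^2)
K′′′(t) = (8*t^3*e^(4*t) + 8*t^3*e^(2*t) - 2*e^(6*t) + 6*e^(4*t) - 6*e^(2*t) + 2)/(t^3*e^(6*t) - 3*t^3*e^(4*t) + 3*t^3*e^(2*t) - t^3)

κ_3 = K′′′(0) = 0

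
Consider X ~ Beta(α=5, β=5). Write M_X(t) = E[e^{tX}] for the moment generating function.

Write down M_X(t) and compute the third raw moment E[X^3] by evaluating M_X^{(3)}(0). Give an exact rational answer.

M_X(t) = ₁F₁(5; 10; t)
D^3[M](t) = 7*₁F₁(8; 13; t)/44

E[X^3] = D^3[M](0) = 7/44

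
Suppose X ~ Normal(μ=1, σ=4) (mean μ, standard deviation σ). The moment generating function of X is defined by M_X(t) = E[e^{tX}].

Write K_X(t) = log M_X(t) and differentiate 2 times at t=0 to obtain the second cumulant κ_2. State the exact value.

κ_2 = D^2[K](0) = 16

M_X(t) = e^(8*t^2 + t)
K_X(t) = log M_X(t) = 8*t^2 + t
D^2[K](t) = 16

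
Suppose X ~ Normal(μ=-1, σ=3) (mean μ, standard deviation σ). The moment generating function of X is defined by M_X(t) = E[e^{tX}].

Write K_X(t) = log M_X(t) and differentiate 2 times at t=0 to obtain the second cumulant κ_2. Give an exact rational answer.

κ_2 = K^(2)(0) = 9

M_X(t) = e^(9*t^2/2 - t)
K_X(t) = log M_X(t) = 9*t^2/2 - t
K^(2)(t) = 9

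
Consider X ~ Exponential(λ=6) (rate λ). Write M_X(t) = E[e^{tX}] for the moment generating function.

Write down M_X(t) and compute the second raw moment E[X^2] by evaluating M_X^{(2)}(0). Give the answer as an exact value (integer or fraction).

E[X^2] = D^2[M](0) = 1/18

M_X(t) = 6/(6 - t)
D^2[M](t) = -12/(t^3 - 18*t^2 + 108*t - 216)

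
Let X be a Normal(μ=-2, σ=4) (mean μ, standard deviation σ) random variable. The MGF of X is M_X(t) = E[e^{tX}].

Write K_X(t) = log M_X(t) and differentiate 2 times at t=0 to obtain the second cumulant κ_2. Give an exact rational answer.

κ_2 = K^(2)(0) = 16

M_X(t) = e^(8*t^2 - 2*t)
K_X(t) = log M_X(t) = 8*t^2 - 2*t
K^(2)(t) = 16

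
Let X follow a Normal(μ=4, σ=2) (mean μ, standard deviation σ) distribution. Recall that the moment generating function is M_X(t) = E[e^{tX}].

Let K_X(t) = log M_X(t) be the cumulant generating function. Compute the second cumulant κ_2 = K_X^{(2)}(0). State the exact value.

κ_2 = K′′(0) = 4

M_X(t) = e^(2*t^2 + 4*t)
K_X(t) = log M_X(t) = 2*t^2 + 4*t
K′(t) = 4*t + 4
K′′(t) = 4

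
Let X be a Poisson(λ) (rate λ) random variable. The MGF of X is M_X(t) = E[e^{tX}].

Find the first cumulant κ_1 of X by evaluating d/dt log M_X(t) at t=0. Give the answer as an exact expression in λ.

κ_1 = K^(1)(0) = λ

M_X(t) = e^(λ*(e^(t) - 1))
K_X(t) = log M_X(t) = λ*(e^(t) - 1)
K^(1)(t) = λ*e^(t)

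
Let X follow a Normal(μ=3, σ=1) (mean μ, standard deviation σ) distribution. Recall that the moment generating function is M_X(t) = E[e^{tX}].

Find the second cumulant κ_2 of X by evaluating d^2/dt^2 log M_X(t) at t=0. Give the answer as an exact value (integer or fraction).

M_X(t) = e^(t^2/2 + 3*t)
K_X(t) = log M_X(t) = t^2/2 + 3*t
K′(t) = t + 3
K′′(t) = 1

κ_2 = K′′(0) = 1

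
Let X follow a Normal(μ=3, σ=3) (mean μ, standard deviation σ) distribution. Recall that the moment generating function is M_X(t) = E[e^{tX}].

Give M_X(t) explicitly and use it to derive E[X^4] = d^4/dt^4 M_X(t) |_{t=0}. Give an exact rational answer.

E[X^4] = M′′′′(0) = 810

M_X(t) = e^(9*t^2/2 + 3*t)
M′(t) = 9*t*e^(3*t)*e^(9*t^2/2) + 3*e^(3*t)*e^(9*t^2/2)
M′′(t) = 81*t^2*e^(3*t)*e^(9*t^2/2) + 54*t*e^(3*t)*e^(9*t^2/2) + 18*e^(3*t)*e^(9*t^2/2)
M′′′(t) = 729*t^3*e^(3*t)*e^(9*t^2/2) + 729*t^2*e^(3*t)*e^(9*t^2/2) + 486*t*e^(3*t)*e^(9*t^2/2) + 108*e^(3*t)*e^(9*t^2/2)
M′′′′(t) = 6561*t^4*e^(3*t)*e^(9*t^2/2) + 8748*t^3*e^(3*t)*e^(9*t^2/2) + 8748*t^2*e^(3*t)*e^(9*t^2/2) + 3888*t*e^(3*t)*e^(9*t^2/2) + 810*e^(3*t)*e^(9*t^2/2)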